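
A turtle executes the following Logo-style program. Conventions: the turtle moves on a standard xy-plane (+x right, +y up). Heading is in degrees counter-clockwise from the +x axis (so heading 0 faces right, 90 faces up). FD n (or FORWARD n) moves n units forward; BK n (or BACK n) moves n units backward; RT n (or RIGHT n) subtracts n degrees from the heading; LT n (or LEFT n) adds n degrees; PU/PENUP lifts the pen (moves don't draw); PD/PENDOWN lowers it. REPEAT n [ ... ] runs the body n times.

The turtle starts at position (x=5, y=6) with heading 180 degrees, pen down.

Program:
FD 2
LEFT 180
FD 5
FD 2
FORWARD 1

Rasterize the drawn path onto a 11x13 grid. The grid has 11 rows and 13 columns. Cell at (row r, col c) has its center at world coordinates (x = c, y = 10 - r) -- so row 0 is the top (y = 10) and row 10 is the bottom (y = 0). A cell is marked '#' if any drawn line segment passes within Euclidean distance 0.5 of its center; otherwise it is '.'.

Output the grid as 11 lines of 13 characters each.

Answer: .............
.............
.............
.............
...#########.
.............
.............
.............
.............
.............
.............

Derivation:
Segment 0: (5,6) -> (3,6)
Segment 1: (3,6) -> (8,6)
Segment 2: (8,6) -> (10,6)
Segment 3: (10,6) -> (11,6)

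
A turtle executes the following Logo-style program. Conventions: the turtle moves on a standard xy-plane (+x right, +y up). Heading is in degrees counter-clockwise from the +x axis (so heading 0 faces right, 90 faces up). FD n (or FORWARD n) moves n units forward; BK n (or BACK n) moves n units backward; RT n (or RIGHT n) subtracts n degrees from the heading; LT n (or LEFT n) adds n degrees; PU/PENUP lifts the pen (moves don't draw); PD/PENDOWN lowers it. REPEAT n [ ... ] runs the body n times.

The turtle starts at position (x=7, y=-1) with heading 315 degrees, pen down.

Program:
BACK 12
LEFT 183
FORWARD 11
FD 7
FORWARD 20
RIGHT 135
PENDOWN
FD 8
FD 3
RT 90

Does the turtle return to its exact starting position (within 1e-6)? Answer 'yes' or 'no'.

Executing turtle program step by step:
Start: pos=(7,-1), heading=315, pen down
BK 12: (7,-1) -> (-1.485,7.485) [heading=315, draw]
LT 183: heading 315 -> 138
FD 11: (-1.485,7.485) -> (-9.66,14.846) [heading=138, draw]
FD 7: (-9.66,14.846) -> (-14.862,19.53) [heading=138, draw]
FD 20: (-14.862,19.53) -> (-29.725,32.912) [heading=138, draw]
RT 135: heading 138 -> 3
PD: pen down
FD 8: (-29.725,32.912) -> (-21.736,33.331) [heading=3, draw]
FD 3: (-21.736,33.331) -> (-18.74,33.488) [heading=3, draw]
RT 90: heading 3 -> 273
Final: pos=(-18.74,33.488), heading=273, 6 segment(s) drawn

Start position: (7, -1)
Final position: (-18.74, 33.488)
Distance = 43.034; >= 1e-6 -> NOT closed

Answer: no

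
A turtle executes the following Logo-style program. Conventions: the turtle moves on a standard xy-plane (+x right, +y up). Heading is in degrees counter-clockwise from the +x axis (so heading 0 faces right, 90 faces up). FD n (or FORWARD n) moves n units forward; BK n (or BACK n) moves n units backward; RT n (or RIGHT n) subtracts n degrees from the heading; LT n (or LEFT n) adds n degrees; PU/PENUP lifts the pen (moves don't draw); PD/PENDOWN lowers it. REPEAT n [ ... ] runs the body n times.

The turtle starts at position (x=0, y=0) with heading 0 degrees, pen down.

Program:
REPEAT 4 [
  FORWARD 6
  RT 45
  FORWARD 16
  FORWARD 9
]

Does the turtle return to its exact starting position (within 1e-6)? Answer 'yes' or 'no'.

Executing turtle program step by step:
Start: pos=(0,0), heading=0, pen down
REPEAT 4 [
  -- iteration 1/4 --
  FD 6: (0,0) -> (6,0) [heading=0, draw]
  RT 45: heading 0 -> 315
  FD 16: (6,0) -> (17.314,-11.314) [heading=315, draw]
  FD 9: (17.314,-11.314) -> (23.678,-17.678) [heading=315, draw]
  -- iteration 2/4 --
  FD 6: (23.678,-17.678) -> (27.92,-21.92) [heading=315, draw]
  RT 45: heading 315 -> 270
  FD 16: (27.92,-21.92) -> (27.92,-37.92) [heading=270, draw]
  FD 9: (27.92,-37.92) -> (27.92,-46.92) [heading=270, draw]
  -- iteration 3/4 --
  FD 6: (27.92,-46.92) -> (27.92,-52.92) [heading=270, draw]
  RT 45: heading 270 -> 225
  FD 16: (27.92,-52.92) -> (16.607,-64.234) [heading=225, draw]
  FD 9: (16.607,-64.234) -> (10.243,-70.598) [heading=225, draw]
  -- iteration 4/4 --
  FD 6: (10.243,-70.598) -> (6,-74.841) [heading=225, draw]
  RT 45: heading 225 -> 180
  FD 16: (6,-74.841) -> (-10,-74.841) [heading=180, draw]
  FD 9: (-10,-74.841) -> (-19,-74.841) [heading=180, draw]
]
Final: pos=(-19,-74.841), heading=180, 12 segment(s) drawn

Start position: (0, 0)
Final position: (-19, -74.841)
Distance = 77.215; >= 1e-6 -> NOT closed

Answer: no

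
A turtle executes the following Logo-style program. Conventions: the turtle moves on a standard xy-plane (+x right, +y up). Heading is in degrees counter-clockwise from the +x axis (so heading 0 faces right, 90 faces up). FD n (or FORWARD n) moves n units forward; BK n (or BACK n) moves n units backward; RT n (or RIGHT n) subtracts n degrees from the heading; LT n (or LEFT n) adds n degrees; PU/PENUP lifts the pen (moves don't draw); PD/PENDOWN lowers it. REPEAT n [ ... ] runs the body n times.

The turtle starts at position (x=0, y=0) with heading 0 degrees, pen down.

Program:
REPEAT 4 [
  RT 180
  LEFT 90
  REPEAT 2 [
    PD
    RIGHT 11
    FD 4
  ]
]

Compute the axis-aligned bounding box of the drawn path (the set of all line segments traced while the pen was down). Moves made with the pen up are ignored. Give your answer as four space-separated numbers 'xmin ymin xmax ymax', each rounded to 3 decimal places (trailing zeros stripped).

Answer: -8.494 -7.635 0 1.243

Derivation:
Executing turtle program step by step:
Start: pos=(0,0), heading=0, pen down
REPEAT 4 [
  -- iteration 1/4 --
  RT 180: heading 0 -> 180
  LT 90: heading 180 -> 270
  REPEAT 2 [
    -- iteration 1/2 --
    PD: pen down
    RT 11: heading 270 -> 259
    FD 4: (0,0) -> (-0.763,-3.927) [heading=259, draw]
    -- iteration 2/2 --
    PD: pen down
    RT 11: heading 259 -> 248
    FD 4: (-0.763,-3.927) -> (-2.262,-7.635) [heading=248, draw]
  ]
  -- iteration 2/4 --
  RT 180: heading 248 -> 68
  LT 90: heading 68 -> 158
  REPEAT 2 [
    -- iteration 1/2 --
    PD: pen down
    RT 11: heading 158 -> 147
    FD 4: (-2.262,-7.635) -> (-5.616,-5.457) [heading=147, draw]
    -- iteration 2/2 --
    PD: pen down
    RT 11: heading 147 -> 136
    FD 4: (-5.616,-5.457) -> (-8.494,-2.678) [heading=136, draw]
  ]
  -- iteration 3/4 --
  RT 180: heading 136 -> 316
  LT 90: heading 316 -> 46
  REPEAT 2 [
    -- iteration 1/2 --
    PD: pen down
    RT 11: heading 46 -> 35
    FD 4: (-8.494,-2.678) -> (-5.217,-0.384) [heading=35, draw]
    -- iteration 2/2 --
    PD: pen down
    RT 11: heading 35 -> 24
    FD 4: (-5.217,-0.384) -> (-1.563,1.243) [heading=24, draw]
  ]
  -- iteration 4/4 --
  RT 180: heading 24 -> 204
  LT 90: heading 204 -> 294
  REPEAT 2 [
    -- iteration 1/2 --
    PD: pen down
    RT 11: heading 294 -> 283
    FD 4: (-1.563,1.243) -> (-0.663,-2.654) [heading=283, draw]
    -- iteration 2/2 --
    PD: pen down
    RT 11: heading 283 -> 272
    FD 4: (-0.663,-2.654) -> (-0.524,-6.652) [heading=272, draw]
  ]
]
Final: pos=(-0.524,-6.652), heading=272, 8 segment(s) drawn

Segment endpoints: x in {-8.494, -5.616, -5.217, -2.262, -1.563, -0.763, -0.663, -0.524, 0}, y in {-7.635, -6.652, -5.457, -3.927, -2.678, -2.654, -0.384, 0, 1.243}
xmin=-8.494, ymin=-7.635, xmax=0, ymax=1.243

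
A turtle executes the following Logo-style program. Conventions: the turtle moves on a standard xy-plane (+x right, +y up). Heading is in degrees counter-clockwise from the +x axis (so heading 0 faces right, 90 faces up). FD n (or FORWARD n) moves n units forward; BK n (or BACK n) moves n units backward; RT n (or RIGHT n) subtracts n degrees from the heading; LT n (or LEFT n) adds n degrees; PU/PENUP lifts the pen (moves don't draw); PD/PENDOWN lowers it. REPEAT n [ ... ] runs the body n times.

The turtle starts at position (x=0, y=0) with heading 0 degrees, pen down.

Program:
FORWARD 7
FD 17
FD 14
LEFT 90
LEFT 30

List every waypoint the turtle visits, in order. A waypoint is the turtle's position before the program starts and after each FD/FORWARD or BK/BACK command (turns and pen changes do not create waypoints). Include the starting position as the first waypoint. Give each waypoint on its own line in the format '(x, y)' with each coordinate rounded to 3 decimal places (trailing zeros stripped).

Answer: (0, 0)
(7, 0)
(24, 0)
(38, 0)

Derivation:
Executing turtle program step by step:
Start: pos=(0,0), heading=0, pen down
FD 7: (0,0) -> (7,0) [heading=0, draw]
FD 17: (7,0) -> (24,0) [heading=0, draw]
FD 14: (24,0) -> (38,0) [heading=0, draw]
LT 90: heading 0 -> 90
LT 30: heading 90 -> 120
Final: pos=(38,0), heading=120, 3 segment(s) drawn
Waypoints (4 total):
(0, 0)
(7, 0)
(24, 0)
(38, 0)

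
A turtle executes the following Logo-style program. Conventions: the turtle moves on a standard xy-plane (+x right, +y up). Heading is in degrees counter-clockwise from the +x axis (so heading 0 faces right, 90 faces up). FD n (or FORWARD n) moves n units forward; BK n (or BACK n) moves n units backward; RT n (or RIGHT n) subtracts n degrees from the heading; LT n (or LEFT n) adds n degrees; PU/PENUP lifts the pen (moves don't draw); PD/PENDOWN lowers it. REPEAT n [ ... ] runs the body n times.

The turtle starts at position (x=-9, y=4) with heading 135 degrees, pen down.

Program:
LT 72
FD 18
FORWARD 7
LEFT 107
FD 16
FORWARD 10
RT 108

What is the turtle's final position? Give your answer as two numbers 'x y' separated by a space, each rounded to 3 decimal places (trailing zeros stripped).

Answer: -13.214 -26.053

Derivation:
Executing turtle program step by step:
Start: pos=(-9,4), heading=135, pen down
LT 72: heading 135 -> 207
FD 18: (-9,4) -> (-25.038,-4.172) [heading=207, draw]
FD 7: (-25.038,-4.172) -> (-31.275,-7.35) [heading=207, draw]
LT 107: heading 207 -> 314
FD 16: (-31.275,-7.35) -> (-20.161,-18.859) [heading=314, draw]
FD 10: (-20.161,-18.859) -> (-13.214,-26.053) [heading=314, draw]
RT 108: heading 314 -> 206
Final: pos=(-13.214,-26.053), heading=206, 4 segment(s) drawn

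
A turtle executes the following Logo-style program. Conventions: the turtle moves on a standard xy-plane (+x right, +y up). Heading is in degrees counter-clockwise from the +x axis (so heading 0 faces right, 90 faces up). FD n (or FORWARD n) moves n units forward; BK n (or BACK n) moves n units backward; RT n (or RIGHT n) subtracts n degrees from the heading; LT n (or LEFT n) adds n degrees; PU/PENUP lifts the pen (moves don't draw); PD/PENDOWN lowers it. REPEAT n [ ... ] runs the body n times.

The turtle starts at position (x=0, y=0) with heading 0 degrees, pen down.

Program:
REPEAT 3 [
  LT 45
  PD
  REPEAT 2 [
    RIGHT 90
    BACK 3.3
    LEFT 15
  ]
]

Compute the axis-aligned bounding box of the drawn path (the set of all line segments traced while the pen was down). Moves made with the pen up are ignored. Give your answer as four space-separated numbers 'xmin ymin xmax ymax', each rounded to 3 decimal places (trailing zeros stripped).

Answer: -2.333 -0.33 5.362 6.841

Derivation:
Executing turtle program step by step:
Start: pos=(0,0), heading=0, pen down
REPEAT 3 [
  -- iteration 1/3 --
  LT 45: heading 0 -> 45
  PD: pen down
  REPEAT 2 [
    -- iteration 1/2 --
    RT 90: heading 45 -> 315
    BK 3.3: (0,0) -> (-2.333,2.333) [heading=315, draw]
    LT 15: heading 315 -> 330
    -- iteration 2/2 --
    RT 90: heading 330 -> 240
    BK 3.3: (-2.333,2.333) -> (-0.683,5.191) [heading=240, draw]
    LT 15: heading 240 -> 255
  ]
  -- iteration 2/3 --
  LT 45: heading 255 -> 300
  PD: pen down
  REPEAT 2 [
    -- iteration 1/2 --
    RT 90: heading 300 -> 210
    BK 3.3: (-0.683,5.191) -> (2.174,6.841) [heading=210, draw]
    LT 15: heading 210 -> 225
    -- iteration 2/2 --
    RT 90: heading 225 -> 135
    BK 3.3: (2.174,6.841) -> (4.508,4.508) [heading=135, draw]
    LT 15: heading 135 -> 150
  ]
  -- iteration 3/3 --
  LT 45: heading 150 -> 195
  PD: pen down
  REPEAT 2 [
    -- iteration 1/2 --
    RT 90: heading 195 -> 105
    BK 3.3: (4.508,4.508) -> (5.362,1.32) [heading=105, draw]
    LT 15: heading 105 -> 120
    -- iteration 2/2 --
    RT 90: heading 120 -> 30
    BK 3.3: (5.362,1.32) -> (2.504,-0.33) [heading=30, draw]
    LT 15: heading 30 -> 45
  ]
]
Final: pos=(2.504,-0.33), heading=45, 6 segment(s) drawn

Segment endpoints: x in {-2.333, -0.683, 0, 2.174, 2.504, 4.508, 5.362}, y in {-0.33, 0, 1.32, 2.333, 4.508, 5.191, 6.841}
xmin=-2.333, ymin=-0.33, xmax=5.362, ymax=6.841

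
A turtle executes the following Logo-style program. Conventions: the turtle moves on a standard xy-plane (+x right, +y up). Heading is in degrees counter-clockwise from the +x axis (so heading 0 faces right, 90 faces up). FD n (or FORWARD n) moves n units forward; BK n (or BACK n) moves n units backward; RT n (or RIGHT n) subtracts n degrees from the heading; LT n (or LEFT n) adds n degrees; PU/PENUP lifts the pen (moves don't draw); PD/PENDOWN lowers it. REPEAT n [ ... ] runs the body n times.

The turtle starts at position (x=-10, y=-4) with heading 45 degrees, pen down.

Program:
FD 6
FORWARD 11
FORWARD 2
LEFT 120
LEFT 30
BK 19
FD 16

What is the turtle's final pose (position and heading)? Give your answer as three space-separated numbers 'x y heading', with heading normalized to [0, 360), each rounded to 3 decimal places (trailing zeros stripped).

Executing turtle program step by step:
Start: pos=(-10,-4), heading=45, pen down
FD 6: (-10,-4) -> (-5.757,0.243) [heading=45, draw]
FD 11: (-5.757,0.243) -> (2.021,8.021) [heading=45, draw]
FD 2: (2.021,8.021) -> (3.435,9.435) [heading=45, draw]
LT 120: heading 45 -> 165
LT 30: heading 165 -> 195
BK 19: (3.435,9.435) -> (21.788,14.353) [heading=195, draw]
FD 16: (21.788,14.353) -> (6.333,10.211) [heading=195, draw]
Final: pos=(6.333,10.211), heading=195, 5 segment(s) drawn

Answer: 6.333 10.211 195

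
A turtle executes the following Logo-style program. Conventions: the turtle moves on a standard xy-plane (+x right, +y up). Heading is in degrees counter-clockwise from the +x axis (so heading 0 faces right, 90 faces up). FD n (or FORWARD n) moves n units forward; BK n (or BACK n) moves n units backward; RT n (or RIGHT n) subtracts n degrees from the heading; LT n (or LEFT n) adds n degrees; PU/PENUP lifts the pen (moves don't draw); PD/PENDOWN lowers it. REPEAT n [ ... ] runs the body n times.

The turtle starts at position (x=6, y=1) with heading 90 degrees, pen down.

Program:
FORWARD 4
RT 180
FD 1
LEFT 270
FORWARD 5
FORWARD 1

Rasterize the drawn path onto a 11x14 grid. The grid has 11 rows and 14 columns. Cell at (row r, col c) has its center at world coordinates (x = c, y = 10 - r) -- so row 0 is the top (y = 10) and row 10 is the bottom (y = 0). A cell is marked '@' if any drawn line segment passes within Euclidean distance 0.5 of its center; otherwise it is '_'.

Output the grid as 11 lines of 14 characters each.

Answer: ______________
______________
______________
______________
______________
______@_______
@@@@@@@_______
______@_______
______@_______
______@_______
______________

Derivation:
Segment 0: (6,1) -> (6,5)
Segment 1: (6,5) -> (6,4)
Segment 2: (6,4) -> (1,4)
Segment 3: (1,4) -> (0,4)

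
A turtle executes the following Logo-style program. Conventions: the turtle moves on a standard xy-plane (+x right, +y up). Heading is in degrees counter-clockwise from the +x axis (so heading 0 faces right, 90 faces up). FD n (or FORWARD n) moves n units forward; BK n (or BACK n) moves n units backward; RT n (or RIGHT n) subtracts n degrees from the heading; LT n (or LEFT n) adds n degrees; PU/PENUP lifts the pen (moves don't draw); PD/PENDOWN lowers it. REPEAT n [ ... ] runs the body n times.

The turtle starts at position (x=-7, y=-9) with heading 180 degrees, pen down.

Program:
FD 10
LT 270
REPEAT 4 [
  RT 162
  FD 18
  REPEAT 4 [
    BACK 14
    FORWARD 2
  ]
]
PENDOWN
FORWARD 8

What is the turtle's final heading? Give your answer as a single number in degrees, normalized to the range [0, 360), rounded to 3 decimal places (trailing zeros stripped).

Answer: 162

Derivation:
Executing turtle program step by step:
Start: pos=(-7,-9), heading=180, pen down
FD 10: (-7,-9) -> (-17,-9) [heading=180, draw]
LT 270: heading 180 -> 90
REPEAT 4 [
  -- iteration 1/4 --
  RT 162: heading 90 -> 288
  FD 18: (-17,-9) -> (-11.438,-26.119) [heading=288, draw]
  REPEAT 4 [
    -- iteration 1/4 --
    BK 14: (-11.438,-26.119) -> (-15.764,-12.804) [heading=288, draw]
    FD 2: (-15.764,-12.804) -> (-15.146,-14.706) [heading=288, draw]
    -- iteration 2/4 --
    BK 14: (-15.146,-14.706) -> (-19.472,-1.392) [heading=288, draw]
    FD 2: (-19.472,-1.392) -> (-18.854,-3.294) [heading=288, draw]
    -- iteration 3/4 --
    BK 14: (-18.854,-3.294) -> (-23.18,10.021) [heading=288, draw]
    FD 2: (-23.18,10.021) -> (-22.562,8.119) [heading=288, draw]
    -- iteration 4/4 --
    BK 14: (-22.562,8.119) -> (-26.889,21.434) [heading=288, draw]
    FD 2: (-26.889,21.434) -> (-26.271,19.532) [heading=288, draw]
  ]
  -- iteration 2/4 --
  RT 162: heading 288 -> 126
  FD 18: (-26.271,19.532) -> (-36.851,34.094) [heading=126, draw]
  REPEAT 4 [
    -- iteration 1/4 --
    BK 14: (-36.851,34.094) -> (-28.622,22.768) [heading=126, draw]
    FD 2: (-28.622,22.768) -> (-29.797,24.386) [heading=126, draw]
    -- iteration 2/4 --
    BK 14: (-29.797,24.386) -> (-21.568,13.06) [heading=126, draw]
    FD 2: (-21.568,13.06) -> (-22.744,14.678) [heading=126, draw]
    -- iteration 3/4 --
    BK 14: (-22.744,14.678) -> (-14.515,3.351) [heading=126, draw]
    FD 2: (-14.515,3.351) -> (-15.69,4.969) [heading=126, draw]
    -- iteration 4/4 --
    BK 14: (-15.69,4.969) -> (-7.461,-6.357) [heading=126, draw]
    FD 2: (-7.461,-6.357) -> (-8.637,-4.739) [heading=126, draw]
  ]
  -- iteration 3/4 --
  RT 162: heading 126 -> 324
  FD 18: (-8.637,-4.739) -> (5.925,-15.319) [heading=324, draw]
  REPEAT 4 [
    -- iteration 1/4 --
    BK 14: (5.925,-15.319) -> (-5.401,-7.09) [heading=324, draw]
    FD 2: (-5.401,-7.09) -> (-3.783,-8.266) [heading=324, draw]
    -- iteration 2/4 --
    BK 14: (-3.783,-8.266) -> (-15.109,-0.037) [heading=324, draw]
    FD 2: (-15.109,-0.037) -> (-13.491,-1.212) [heading=324, draw]
    -- iteration 3/4 --
    BK 14: (-13.491,-1.212) -> (-24.817,7.017) [heading=324, draw]
    FD 2: (-24.817,7.017) -> (-23.199,5.841) [heading=324, draw]
    -- iteration 4/4 --
    BK 14: (-23.199,5.841) -> (-34.525,14.07) [heading=324, draw]
    FD 2: (-34.525,14.07) -> (-32.907,12.895) [heading=324, draw]
  ]
  -- iteration 4/4 --
  RT 162: heading 324 -> 162
  FD 18: (-32.907,12.895) -> (-50.026,18.457) [heading=162, draw]
  REPEAT 4 [
    -- iteration 1/4 --
    BK 14: (-50.026,18.457) -> (-36.712,14.131) [heading=162, draw]
    FD 2: (-36.712,14.131) -> (-38.614,14.749) [heading=162, draw]
    -- iteration 2/4 --
    BK 14: (-38.614,14.749) -> (-25.299,10.423) [heading=162, draw]
    FD 2: (-25.299,10.423) -> (-27.201,11.041) [heading=162, draw]
    -- iteration 3/4 --
    BK 14: (-27.201,11.041) -> (-13.886,6.714) [heading=162, draw]
    FD 2: (-13.886,6.714) -> (-15.788,7.332) [heading=162, draw]
    -- iteration 4/4 --
    BK 14: (-15.788,7.332) -> (-2.474,3.006) [heading=162, draw]
    FD 2: (-2.474,3.006) -> (-4.376,3.624) [heading=162, draw]
  ]
]
PD: pen down
FD 8: (-4.376,3.624) -> (-11.984,6.096) [heading=162, draw]
Final: pos=(-11.984,6.096), heading=162, 38 segment(s) drawn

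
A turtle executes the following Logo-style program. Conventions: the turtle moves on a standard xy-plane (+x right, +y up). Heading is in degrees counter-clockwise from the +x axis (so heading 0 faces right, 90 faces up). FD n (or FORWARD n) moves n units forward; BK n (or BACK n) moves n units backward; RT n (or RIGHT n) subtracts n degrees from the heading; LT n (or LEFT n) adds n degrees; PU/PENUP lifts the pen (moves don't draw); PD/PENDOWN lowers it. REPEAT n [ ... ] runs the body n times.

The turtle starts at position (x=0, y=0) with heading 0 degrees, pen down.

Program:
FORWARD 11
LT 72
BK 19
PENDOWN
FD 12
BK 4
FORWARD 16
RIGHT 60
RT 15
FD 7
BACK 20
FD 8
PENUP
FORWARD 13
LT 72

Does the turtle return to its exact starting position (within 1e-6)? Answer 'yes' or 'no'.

Executing turtle program step by step:
Start: pos=(0,0), heading=0, pen down
FD 11: (0,0) -> (11,0) [heading=0, draw]
LT 72: heading 0 -> 72
BK 19: (11,0) -> (5.129,-18.07) [heading=72, draw]
PD: pen down
FD 12: (5.129,-18.07) -> (8.837,-6.657) [heading=72, draw]
BK 4: (8.837,-6.657) -> (7.601,-10.462) [heading=72, draw]
FD 16: (7.601,-10.462) -> (12.545,4.755) [heading=72, draw]
RT 60: heading 72 -> 12
RT 15: heading 12 -> 357
FD 7: (12.545,4.755) -> (19.535,4.389) [heading=357, draw]
BK 20: (19.535,4.389) -> (-0.437,5.436) [heading=357, draw]
FD 8: (-0.437,5.436) -> (7.552,5.017) [heading=357, draw]
PU: pen up
FD 13: (7.552,5.017) -> (20.534,4.337) [heading=357, move]
LT 72: heading 357 -> 69
Final: pos=(20.534,4.337), heading=69, 8 segment(s) drawn

Start position: (0, 0)
Final position: (20.534, 4.337)
Distance = 20.987; >= 1e-6 -> NOT closed

Answer: no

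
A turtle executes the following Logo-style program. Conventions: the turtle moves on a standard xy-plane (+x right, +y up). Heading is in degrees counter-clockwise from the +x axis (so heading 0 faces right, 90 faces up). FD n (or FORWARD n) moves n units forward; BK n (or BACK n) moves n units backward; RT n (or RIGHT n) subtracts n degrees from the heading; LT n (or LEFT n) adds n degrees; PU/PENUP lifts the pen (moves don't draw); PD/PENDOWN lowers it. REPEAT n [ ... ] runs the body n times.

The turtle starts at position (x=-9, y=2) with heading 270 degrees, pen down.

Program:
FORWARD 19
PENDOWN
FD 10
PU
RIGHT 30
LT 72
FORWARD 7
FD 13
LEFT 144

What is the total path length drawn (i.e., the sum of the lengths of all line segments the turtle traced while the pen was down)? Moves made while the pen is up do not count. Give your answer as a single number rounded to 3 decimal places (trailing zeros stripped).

Executing turtle program step by step:
Start: pos=(-9,2), heading=270, pen down
FD 19: (-9,2) -> (-9,-17) [heading=270, draw]
PD: pen down
FD 10: (-9,-17) -> (-9,-27) [heading=270, draw]
PU: pen up
RT 30: heading 270 -> 240
LT 72: heading 240 -> 312
FD 7: (-9,-27) -> (-4.316,-32.202) [heading=312, move]
FD 13: (-4.316,-32.202) -> (4.383,-41.863) [heading=312, move]
LT 144: heading 312 -> 96
Final: pos=(4.383,-41.863), heading=96, 2 segment(s) drawn

Segment lengths:
  seg 1: (-9,2) -> (-9,-17), length = 19
  seg 2: (-9,-17) -> (-9,-27), length = 10
Total = 29

Answer: 29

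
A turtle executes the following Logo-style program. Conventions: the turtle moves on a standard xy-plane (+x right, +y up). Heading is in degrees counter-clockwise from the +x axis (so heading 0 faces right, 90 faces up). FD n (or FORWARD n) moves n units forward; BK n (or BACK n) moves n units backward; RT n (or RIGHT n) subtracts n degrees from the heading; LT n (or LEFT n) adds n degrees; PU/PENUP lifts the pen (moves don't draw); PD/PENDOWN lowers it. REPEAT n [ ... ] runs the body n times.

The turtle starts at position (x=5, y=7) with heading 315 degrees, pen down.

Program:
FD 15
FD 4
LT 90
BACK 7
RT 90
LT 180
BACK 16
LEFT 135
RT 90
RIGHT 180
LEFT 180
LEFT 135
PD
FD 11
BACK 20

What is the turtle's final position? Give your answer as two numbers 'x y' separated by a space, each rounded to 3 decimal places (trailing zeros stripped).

Answer: 18.435 -16.335

Derivation:
Executing turtle program step by step:
Start: pos=(5,7), heading=315, pen down
FD 15: (5,7) -> (15.607,-3.607) [heading=315, draw]
FD 4: (15.607,-3.607) -> (18.435,-6.435) [heading=315, draw]
LT 90: heading 315 -> 45
BK 7: (18.435,-6.435) -> (13.485,-11.385) [heading=45, draw]
RT 90: heading 45 -> 315
LT 180: heading 315 -> 135
BK 16: (13.485,-11.385) -> (24.799,-22.698) [heading=135, draw]
LT 135: heading 135 -> 270
RT 90: heading 270 -> 180
RT 180: heading 180 -> 0
LT 180: heading 0 -> 180
LT 135: heading 180 -> 315
PD: pen down
FD 11: (24.799,-22.698) -> (32.577,-30.477) [heading=315, draw]
BK 20: (32.577,-30.477) -> (18.435,-16.335) [heading=315, draw]
Final: pos=(18.435,-16.335), heading=315, 6 segment(s) drawn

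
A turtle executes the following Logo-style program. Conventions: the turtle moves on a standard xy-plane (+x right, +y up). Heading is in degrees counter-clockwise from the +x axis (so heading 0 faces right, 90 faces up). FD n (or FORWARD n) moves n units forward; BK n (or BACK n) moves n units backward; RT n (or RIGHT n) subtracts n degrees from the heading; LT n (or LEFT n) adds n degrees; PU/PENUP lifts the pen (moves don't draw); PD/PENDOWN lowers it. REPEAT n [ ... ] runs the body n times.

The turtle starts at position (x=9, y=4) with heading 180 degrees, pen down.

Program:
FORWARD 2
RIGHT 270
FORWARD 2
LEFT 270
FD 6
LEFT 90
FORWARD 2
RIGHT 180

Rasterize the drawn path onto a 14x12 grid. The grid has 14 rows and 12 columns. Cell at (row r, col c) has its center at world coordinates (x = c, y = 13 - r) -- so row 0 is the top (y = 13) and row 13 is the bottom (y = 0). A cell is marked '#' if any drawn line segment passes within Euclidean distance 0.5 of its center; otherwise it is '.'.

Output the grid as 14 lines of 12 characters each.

Segment 0: (9,4) -> (7,4)
Segment 1: (7,4) -> (7,2)
Segment 2: (7,2) -> (1,2)
Segment 3: (1,2) -> (1,0)

Answer: ............
............
............
............
............
............
............
............
............
.......###..
.......#....
.#######....
.#..........
.#..........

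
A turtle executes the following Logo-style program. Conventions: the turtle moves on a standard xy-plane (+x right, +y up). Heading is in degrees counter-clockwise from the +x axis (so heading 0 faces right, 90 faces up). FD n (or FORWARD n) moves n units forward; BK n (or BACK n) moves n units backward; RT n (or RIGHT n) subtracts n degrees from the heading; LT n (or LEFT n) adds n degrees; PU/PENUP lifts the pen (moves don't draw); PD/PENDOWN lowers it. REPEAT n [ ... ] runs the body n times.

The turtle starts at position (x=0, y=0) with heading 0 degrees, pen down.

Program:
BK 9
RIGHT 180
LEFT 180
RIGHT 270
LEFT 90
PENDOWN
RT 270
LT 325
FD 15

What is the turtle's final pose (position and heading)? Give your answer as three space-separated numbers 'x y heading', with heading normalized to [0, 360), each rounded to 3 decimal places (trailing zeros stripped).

Answer: -17.604 -12.287 235

Derivation:
Executing turtle program step by step:
Start: pos=(0,0), heading=0, pen down
BK 9: (0,0) -> (-9,0) [heading=0, draw]
RT 180: heading 0 -> 180
LT 180: heading 180 -> 0
RT 270: heading 0 -> 90
LT 90: heading 90 -> 180
PD: pen down
RT 270: heading 180 -> 270
LT 325: heading 270 -> 235
FD 15: (-9,0) -> (-17.604,-12.287) [heading=235, draw]
Final: pos=(-17.604,-12.287), heading=235, 2 segment(s) drawn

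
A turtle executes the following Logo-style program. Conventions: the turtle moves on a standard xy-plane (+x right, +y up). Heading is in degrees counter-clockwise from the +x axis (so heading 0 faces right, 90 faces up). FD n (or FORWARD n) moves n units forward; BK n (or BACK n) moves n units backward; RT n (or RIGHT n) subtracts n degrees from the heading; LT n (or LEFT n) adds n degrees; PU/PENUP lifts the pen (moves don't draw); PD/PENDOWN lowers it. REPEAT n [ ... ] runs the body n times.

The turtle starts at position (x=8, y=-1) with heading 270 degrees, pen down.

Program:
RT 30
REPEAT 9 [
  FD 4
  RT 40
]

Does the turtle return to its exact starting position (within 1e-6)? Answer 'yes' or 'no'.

Answer: yes

Derivation:
Executing turtle program step by step:
Start: pos=(8,-1), heading=270, pen down
RT 30: heading 270 -> 240
REPEAT 9 [
  -- iteration 1/9 --
  FD 4: (8,-1) -> (6,-4.464) [heading=240, draw]
  RT 40: heading 240 -> 200
  -- iteration 2/9 --
  FD 4: (6,-4.464) -> (2.241,-5.832) [heading=200, draw]
  RT 40: heading 200 -> 160
  -- iteration 3/9 --
  FD 4: (2.241,-5.832) -> (-1.518,-4.464) [heading=160, draw]
  RT 40: heading 160 -> 120
  -- iteration 4/9 --
  FD 4: (-1.518,-4.464) -> (-3.518,-1) [heading=120, draw]
  RT 40: heading 120 -> 80
  -- iteration 5/9 --
  FD 4: (-3.518,-1) -> (-2.823,2.939) [heading=80, draw]
  RT 40: heading 80 -> 40
  -- iteration 6/9 --
  FD 4: (-2.823,2.939) -> (0.241,5.51) [heading=40, draw]
  RT 40: heading 40 -> 0
  -- iteration 7/9 --
  FD 4: (0.241,5.51) -> (4.241,5.51) [heading=0, draw]
  RT 40: heading 0 -> 320
  -- iteration 8/9 --
  FD 4: (4.241,5.51) -> (7.305,2.939) [heading=320, draw]
  RT 40: heading 320 -> 280
  -- iteration 9/9 --
  FD 4: (7.305,2.939) -> (8,-1) [heading=280, draw]
  RT 40: heading 280 -> 240
]
Final: pos=(8,-1), heading=240, 9 segment(s) drawn

Start position: (8, -1)
Final position: (8, -1)
Distance = 0; < 1e-6 -> CLOSED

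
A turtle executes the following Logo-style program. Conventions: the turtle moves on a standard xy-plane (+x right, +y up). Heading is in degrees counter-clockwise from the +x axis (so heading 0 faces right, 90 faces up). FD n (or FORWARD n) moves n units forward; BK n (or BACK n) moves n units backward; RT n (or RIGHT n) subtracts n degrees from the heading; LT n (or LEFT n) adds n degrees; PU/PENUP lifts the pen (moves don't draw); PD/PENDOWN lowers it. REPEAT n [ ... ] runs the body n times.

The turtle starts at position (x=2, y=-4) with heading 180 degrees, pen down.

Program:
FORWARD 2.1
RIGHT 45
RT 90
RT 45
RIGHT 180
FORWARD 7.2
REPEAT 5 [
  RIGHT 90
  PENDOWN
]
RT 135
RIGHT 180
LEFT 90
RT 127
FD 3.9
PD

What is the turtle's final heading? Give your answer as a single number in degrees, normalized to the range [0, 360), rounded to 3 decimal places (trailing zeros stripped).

Executing turtle program step by step:
Start: pos=(2,-4), heading=180, pen down
FD 2.1: (2,-4) -> (-0.1,-4) [heading=180, draw]
RT 45: heading 180 -> 135
RT 90: heading 135 -> 45
RT 45: heading 45 -> 0
RT 180: heading 0 -> 180
FD 7.2: (-0.1,-4) -> (-7.3,-4) [heading=180, draw]
REPEAT 5 [
  -- iteration 1/5 --
  RT 90: heading 180 -> 90
  PD: pen down
  -- iteration 2/5 --
  RT 90: heading 90 -> 0
  PD: pen down
  -- iteration 3/5 --
  RT 90: heading 0 -> 270
  PD: pen down
  -- iteration 4/5 --
  RT 90: heading 270 -> 180
  PD: pen down
  -- iteration 5/5 --
  RT 90: heading 180 -> 90
  PD: pen down
]
RT 135: heading 90 -> 315
RT 180: heading 315 -> 135
LT 90: heading 135 -> 225
RT 127: heading 225 -> 98
FD 3.9: (-7.3,-4) -> (-7.843,-0.138) [heading=98, draw]
PD: pen down
Final: pos=(-7.843,-0.138), heading=98, 3 segment(s) drawn

Answer: 98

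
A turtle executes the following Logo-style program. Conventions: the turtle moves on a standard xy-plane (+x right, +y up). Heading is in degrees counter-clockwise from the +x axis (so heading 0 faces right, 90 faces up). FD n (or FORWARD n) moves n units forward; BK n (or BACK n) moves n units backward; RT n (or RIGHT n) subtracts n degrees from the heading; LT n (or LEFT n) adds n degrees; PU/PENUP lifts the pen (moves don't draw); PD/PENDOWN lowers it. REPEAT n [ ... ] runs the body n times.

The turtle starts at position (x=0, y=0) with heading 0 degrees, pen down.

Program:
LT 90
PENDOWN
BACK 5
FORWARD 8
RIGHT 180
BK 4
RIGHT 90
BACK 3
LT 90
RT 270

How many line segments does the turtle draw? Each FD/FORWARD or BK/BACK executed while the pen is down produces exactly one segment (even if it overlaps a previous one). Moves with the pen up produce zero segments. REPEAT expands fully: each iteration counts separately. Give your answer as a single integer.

Answer: 4

Derivation:
Executing turtle program step by step:
Start: pos=(0,0), heading=0, pen down
LT 90: heading 0 -> 90
PD: pen down
BK 5: (0,0) -> (0,-5) [heading=90, draw]
FD 8: (0,-5) -> (0,3) [heading=90, draw]
RT 180: heading 90 -> 270
BK 4: (0,3) -> (0,7) [heading=270, draw]
RT 90: heading 270 -> 180
BK 3: (0,7) -> (3,7) [heading=180, draw]
LT 90: heading 180 -> 270
RT 270: heading 270 -> 0
Final: pos=(3,7), heading=0, 4 segment(s) drawn
Segments drawn: 4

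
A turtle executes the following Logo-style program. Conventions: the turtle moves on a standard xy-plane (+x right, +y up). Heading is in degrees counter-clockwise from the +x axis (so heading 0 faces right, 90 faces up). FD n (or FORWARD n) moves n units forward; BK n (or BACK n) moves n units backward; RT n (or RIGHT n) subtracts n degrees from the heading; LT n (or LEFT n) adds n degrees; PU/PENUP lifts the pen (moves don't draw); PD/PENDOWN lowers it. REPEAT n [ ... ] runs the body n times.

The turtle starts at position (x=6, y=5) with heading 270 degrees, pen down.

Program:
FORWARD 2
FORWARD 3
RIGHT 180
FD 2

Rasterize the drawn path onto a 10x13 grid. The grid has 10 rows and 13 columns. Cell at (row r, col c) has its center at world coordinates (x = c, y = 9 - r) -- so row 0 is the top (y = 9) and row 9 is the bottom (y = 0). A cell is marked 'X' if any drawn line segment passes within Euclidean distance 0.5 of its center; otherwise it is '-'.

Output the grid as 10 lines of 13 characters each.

Answer: -------------
-------------
-------------
-------------
------X------
------X------
------X------
------X------
------X------
------X------

Derivation:
Segment 0: (6,5) -> (6,3)
Segment 1: (6,3) -> (6,0)
Segment 2: (6,0) -> (6,2)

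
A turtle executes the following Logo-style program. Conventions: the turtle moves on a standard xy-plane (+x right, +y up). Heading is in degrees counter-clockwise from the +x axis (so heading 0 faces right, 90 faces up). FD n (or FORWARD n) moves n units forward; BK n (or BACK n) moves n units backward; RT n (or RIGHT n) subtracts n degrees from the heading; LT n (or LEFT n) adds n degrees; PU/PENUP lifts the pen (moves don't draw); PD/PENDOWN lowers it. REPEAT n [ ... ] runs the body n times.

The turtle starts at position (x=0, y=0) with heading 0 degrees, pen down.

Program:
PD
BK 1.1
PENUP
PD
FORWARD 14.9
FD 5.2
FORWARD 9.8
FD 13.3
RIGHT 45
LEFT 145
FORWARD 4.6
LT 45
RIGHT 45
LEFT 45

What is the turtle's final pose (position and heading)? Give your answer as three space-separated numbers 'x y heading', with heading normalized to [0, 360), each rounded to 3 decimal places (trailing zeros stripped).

Executing turtle program step by step:
Start: pos=(0,0), heading=0, pen down
PD: pen down
BK 1.1: (0,0) -> (-1.1,0) [heading=0, draw]
PU: pen up
PD: pen down
FD 14.9: (-1.1,0) -> (13.8,0) [heading=0, draw]
FD 5.2: (13.8,0) -> (19,0) [heading=0, draw]
FD 9.8: (19,0) -> (28.8,0) [heading=0, draw]
FD 13.3: (28.8,0) -> (42.1,0) [heading=0, draw]
RT 45: heading 0 -> 315
LT 145: heading 315 -> 100
FD 4.6: (42.1,0) -> (41.301,4.53) [heading=100, draw]
LT 45: heading 100 -> 145
RT 45: heading 145 -> 100
LT 45: heading 100 -> 145
Final: pos=(41.301,4.53), heading=145, 6 segment(s) drawn

Answer: 41.301 4.53 145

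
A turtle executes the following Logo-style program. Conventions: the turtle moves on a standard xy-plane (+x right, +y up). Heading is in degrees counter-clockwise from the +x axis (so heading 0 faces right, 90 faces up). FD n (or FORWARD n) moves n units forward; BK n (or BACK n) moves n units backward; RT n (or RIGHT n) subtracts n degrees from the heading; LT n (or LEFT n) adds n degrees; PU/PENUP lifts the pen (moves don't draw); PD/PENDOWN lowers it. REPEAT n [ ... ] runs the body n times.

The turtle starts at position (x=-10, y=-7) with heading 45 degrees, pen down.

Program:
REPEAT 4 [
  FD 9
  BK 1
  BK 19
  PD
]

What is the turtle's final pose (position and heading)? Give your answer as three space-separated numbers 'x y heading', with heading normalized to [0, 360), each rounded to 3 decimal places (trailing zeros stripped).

Executing turtle program step by step:
Start: pos=(-10,-7), heading=45, pen down
REPEAT 4 [
  -- iteration 1/4 --
  FD 9: (-10,-7) -> (-3.636,-0.636) [heading=45, draw]
  BK 1: (-3.636,-0.636) -> (-4.343,-1.343) [heading=45, draw]
  BK 19: (-4.343,-1.343) -> (-17.778,-14.778) [heading=45, draw]
  PD: pen down
  -- iteration 2/4 --
  FD 9: (-17.778,-14.778) -> (-11.414,-8.414) [heading=45, draw]
  BK 1: (-11.414,-8.414) -> (-12.121,-9.121) [heading=45, draw]
  BK 19: (-12.121,-9.121) -> (-25.556,-22.556) [heading=45, draw]
  PD: pen down
  -- iteration 3/4 --
  FD 9: (-25.556,-22.556) -> (-19.192,-16.192) [heading=45, draw]
  BK 1: (-19.192,-16.192) -> (-19.899,-16.899) [heading=45, draw]
  BK 19: (-19.899,-16.899) -> (-33.335,-30.335) [heading=45, draw]
  PD: pen down
  -- iteration 4/4 --
  FD 9: (-33.335,-30.335) -> (-26.971,-23.971) [heading=45, draw]
  BK 1: (-26.971,-23.971) -> (-27.678,-24.678) [heading=45, draw]
  BK 19: (-27.678,-24.678) -> (-41.113,-38.113) [heading=45, draw]
  PD: pen down
]
Final: pos=(-41.113,-38.113), heading=45, 12 segment(s) drawn

Answer: -41.113 -38.113 45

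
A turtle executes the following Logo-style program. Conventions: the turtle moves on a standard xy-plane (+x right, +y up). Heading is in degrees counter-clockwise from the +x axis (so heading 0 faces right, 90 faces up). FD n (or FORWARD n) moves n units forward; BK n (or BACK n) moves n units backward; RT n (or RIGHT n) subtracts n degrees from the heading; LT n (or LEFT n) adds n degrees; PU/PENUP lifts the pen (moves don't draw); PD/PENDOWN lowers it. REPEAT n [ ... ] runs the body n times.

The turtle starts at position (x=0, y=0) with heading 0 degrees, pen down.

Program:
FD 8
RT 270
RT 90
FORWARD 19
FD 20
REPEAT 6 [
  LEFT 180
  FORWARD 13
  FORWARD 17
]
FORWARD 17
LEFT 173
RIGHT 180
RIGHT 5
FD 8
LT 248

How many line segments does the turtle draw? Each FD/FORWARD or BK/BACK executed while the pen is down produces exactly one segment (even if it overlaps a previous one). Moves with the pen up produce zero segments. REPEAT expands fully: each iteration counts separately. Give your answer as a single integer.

Executing turtle program step by step:
Start: pos=(0,0), heading=0, pen down
FD 8: (0,0) -> (8,0) [heading=0, draw]
RT 270: heading 0 -> 90
RT 90: heading 90 -> 0
FD 19: (8,0) -> (27,0) [heading=0, draw]
FD 20: (27,0) -> (47,0) [heading=0, draw]
REPEAT 6 [
  -- iteration 1/6 --
  LT 180: heading 0 -> 180
  FD 13: (47,0) -> (34,0) [heading=180, draw]
  FD 17: (34,0) -> (17,0) [heading=180, draw]
  -- iteration 2/6 --
  LT 180: heading 180 -> 0
  FD 13: (17,0) -> (30,0) [heading=0, draw]
  FD 17: (30,0) -> (47,0) [heading=0, draw]
  -- iteration 3/6 --
  LT 180: heading 0 -> 180
  FD 13: (47,0) -> (34,0) [heading=180, draw]
  FD 17: (34,0) -> (17,0) [heading=180, draw]
  -- iteration 4/6 --
  LT 180: heading 180 -> 0
  FD 13: (17,0) -> (30,0) [heading=0, draw]
  FD 17: (30,0) -> (47,0) [heading=0, draw]
  -- iteration 5/6 --
  LT 180: heading 0 -> 180
  FD 13: (47,0) -> (34,0) [heading=180, draw]
  FD 17: (34,0) -> (17,0) [heading=180, draw]
  -- iteration 6/6 --
  LT 180: heading 180 -> 0
  FD 13: (17,0) -> (30,0) [heading=0, draw]
  FD 17: (30,0) -> (47,0) [heading=0, draw]
]
FD 17: (47,0) -> (64,0) [heading=0, draw]
LT 173: heading 0 -> 173
RT 180: heading 173 -> 353
RT 5: heading 353 -> 348
FD 8: (64,0) -> (71.825,-1.663) [heading=348, draw]
LT 248: heading 348 -> 236
Final: pos=(71.825,-1.663), heading=236, 17 segment(s) drawn
Segments drawn: 17

Answer: 17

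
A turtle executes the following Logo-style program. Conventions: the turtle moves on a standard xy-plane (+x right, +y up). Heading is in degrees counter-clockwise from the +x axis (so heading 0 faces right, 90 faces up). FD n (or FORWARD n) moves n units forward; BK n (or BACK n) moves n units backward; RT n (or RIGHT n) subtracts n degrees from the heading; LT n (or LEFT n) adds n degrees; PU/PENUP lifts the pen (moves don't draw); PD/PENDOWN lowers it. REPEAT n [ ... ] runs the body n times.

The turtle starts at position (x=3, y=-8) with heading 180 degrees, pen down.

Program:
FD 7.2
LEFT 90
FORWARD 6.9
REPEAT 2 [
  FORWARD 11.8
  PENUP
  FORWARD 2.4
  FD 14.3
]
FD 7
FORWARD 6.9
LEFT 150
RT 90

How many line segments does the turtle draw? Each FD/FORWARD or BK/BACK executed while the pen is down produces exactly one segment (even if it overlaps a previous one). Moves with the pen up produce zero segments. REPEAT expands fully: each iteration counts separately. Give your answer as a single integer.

Executing turtle program step by step:
Start: pos=(3,-8), heading=180, pen down
FD 7.2: (3,-8) -> (-4.2,-8) [heading=180, draw]
LT 90: heading 180 -> 270
FD 6.9: (-4.2,-8) -> (-4.2,-14.9) [heading=270, draw]
REPEAT 2 [
  -- iteration 1/2 --
  FD 11.8: (-4.2,-14.9) -> (-4.2,-26.7) [heading=270, draw]
  PU: pen up
  FD 2.4: (-4.2,-26.7) -> (-4.2,-29.1) [heading=270, move]
  FD 14.3: (-4.2,-29.1) -> (-4.2,-43.4) [heading=270, move]
  -- iteration 2/2 --
  FD 11.8: (-4.2,-43.4) -> (-4.2,-55.2) [heading=270, move]
  PU: pen up
  FD 2.4: (-4.2,-55.2) -> (-4.2,-57.6) [heading=270, move]
  FD 14.3: (-4.2,-57.6) -> (-4.2,-71.9) [heading=270, move]
]
FD 7: (-4.2,-71.9) -> (-4.2,-78.9) [heading=270, move]
FD 6.9: (-4.2,-78.9) -> (-4.2,-85.8) [heading=270, move]
LT 150: heading 270 -> 60
RT 90: heading 60 -> 330
Final: pos=(-4.2,-85.8), heading=330, 3 segment(s) drawn
Segments drawn: 3

Answer: 3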